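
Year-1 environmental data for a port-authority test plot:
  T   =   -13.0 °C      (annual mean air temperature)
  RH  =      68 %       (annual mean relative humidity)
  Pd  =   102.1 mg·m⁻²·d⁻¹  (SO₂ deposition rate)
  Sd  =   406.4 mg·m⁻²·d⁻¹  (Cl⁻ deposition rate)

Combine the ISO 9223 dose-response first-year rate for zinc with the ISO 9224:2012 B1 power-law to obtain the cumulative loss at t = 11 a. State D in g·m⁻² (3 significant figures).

D(11) = 62.6 g·m⁻²

zinc: T≤10 °C ⇒ hinge +0.038·(-13.0−10) = -0.8740
  Pd branch = 0.0129·Pd^0.44·e^(0.046·RH+f) = 0.9407 μm/a
  Cl⁻ term: 0.0175·406.4^0.57·exp(0.008·68+0.085·-13.0) = 0.3066
  sum: 0.9407 + 0.3066 → r_corr = 1.247 μm/a
Long-term exponent b (ISO 9224 Table 2, B1) = 0.813
  D(11) = 1.247 × 11^0.813 = 1.247 × 7.025 = 8.762 μm
  Mass loss = 8.762 μm × 7.14 g/cm³ = 62.56 g·m⁻²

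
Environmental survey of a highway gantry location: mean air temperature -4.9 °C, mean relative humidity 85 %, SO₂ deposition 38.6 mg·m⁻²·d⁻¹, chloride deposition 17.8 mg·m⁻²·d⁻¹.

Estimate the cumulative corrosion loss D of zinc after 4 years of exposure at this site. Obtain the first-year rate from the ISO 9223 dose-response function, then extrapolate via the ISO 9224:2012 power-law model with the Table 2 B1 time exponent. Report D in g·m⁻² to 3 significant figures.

zinc: temperature factor f = +0.038·(-14.9) = -0.5662
  SO₂ term: 0.0129·38.6^0.44·exp(0.046·85-0.5662) = 1.823
  Sd branch = 0.0175·Sd^0.57·e^(0.008·RH+0.085·T) = 0.1175 μm/a
  r_corr = 1.823 + 0.1175 = 1.941 μm/a
Power-law: D(4) = r_corr · 4^0.813
  D(4) = 1.941 × 4^0.813 = 1.941 × 3.087 = 5.991 μm
  Mass loss = 5.991 μm × 7.14 g/cm³ = 42.77 g·m⁻²

D(4) = 42.8 g·m⁻²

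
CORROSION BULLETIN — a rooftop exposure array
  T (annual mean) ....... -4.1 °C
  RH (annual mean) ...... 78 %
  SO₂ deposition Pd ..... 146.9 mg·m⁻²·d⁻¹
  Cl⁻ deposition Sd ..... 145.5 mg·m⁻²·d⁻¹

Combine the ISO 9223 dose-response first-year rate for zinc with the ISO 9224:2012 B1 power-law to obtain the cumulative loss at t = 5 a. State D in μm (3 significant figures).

D(5) = 10.5 μm

zinc: T≤10 °C ⇒ hinge +0.038·(-4.1−10) = -0.5358
  sulphur-dioxide contribution → 2.453 μm/a
  chloride contribution → 0.394 μm/a
  total first-year rate 2.847 μm/a
ISO 9224: D(t) = r_corr · t^b with b = 0.813 (zinc, B1)
  D(5) = 2.847 × 5^0.813 = 2.847 × 3.701 = 10.53 μm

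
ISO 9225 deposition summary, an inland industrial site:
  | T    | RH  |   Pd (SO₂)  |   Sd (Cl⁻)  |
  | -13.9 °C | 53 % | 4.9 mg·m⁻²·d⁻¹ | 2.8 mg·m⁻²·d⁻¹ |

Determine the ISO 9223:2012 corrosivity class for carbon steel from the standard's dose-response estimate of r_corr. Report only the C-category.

carbon steel: T≤10 °C ⇒ hinge +0.150·(-13.9−10) = -3.5850
  sulphur-dioxide contribution → 0.3238 μm/a
  chloride contribution → 0.6367 μm/a
  ⇒ r_corr(carbon steel) = 0.9605 μm/a
0.961 μm/a falls in (0, 1.3] for carbon steel → category C1

C1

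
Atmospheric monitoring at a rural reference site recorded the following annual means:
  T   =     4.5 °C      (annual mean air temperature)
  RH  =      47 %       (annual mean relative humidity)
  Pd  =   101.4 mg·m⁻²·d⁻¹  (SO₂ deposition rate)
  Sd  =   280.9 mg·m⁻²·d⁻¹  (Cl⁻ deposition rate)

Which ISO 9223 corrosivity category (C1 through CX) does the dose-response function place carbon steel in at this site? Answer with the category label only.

C3

carbon steel: f(T) = +0.150·(T−10) [T≤10 °C] = -0.8250
  Pd branch = 1.77·Pd^0.52·e^(0.02·RH+f) = 21.93 μm/a
  Cl⁻ term: 0.102·280.9^0.62·exp(0.033·47+0.04·4.5) = 18.99
  r_corr = 21.93 + 18.99 = 40.92 μm/a
40.9 μm/a falls in (25, 50] for carbon steel → category C3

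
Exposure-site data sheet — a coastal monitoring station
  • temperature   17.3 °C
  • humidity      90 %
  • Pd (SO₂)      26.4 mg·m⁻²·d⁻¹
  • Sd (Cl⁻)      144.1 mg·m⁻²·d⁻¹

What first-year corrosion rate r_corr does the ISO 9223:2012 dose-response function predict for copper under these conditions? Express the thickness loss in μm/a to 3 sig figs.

copper: T>10 °C ⇒ hinge -0.080·(17.3−10) = -0.5840
  SO₂ term: 0.0053·26.4^0.26·exp(0.059·90-0.5840) = 1.401
  Cl⁻ term: 0.01025·144.1^0.27·exp(0.036·90+0.049·17.3) = 2.338
  sum: 1.401 + 2.338 → r_corr = 3.739 μm/a

r_corr = 3.74 μm/a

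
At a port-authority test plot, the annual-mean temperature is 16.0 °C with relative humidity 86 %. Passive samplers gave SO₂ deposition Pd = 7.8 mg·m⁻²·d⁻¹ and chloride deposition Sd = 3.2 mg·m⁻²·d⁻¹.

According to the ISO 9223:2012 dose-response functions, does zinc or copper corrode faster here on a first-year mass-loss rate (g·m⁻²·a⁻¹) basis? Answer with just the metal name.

copper

zinc: temperature factor f = -0.071·(6.0) = -0.4260
  sulphur-dioxide contribution → 1.087 μm/a
  chloride contribution → 0.2633 μm/a
  ⇒ r_corr(zinc) = 1.35 μm/a
  mass loss = 1.35 μm/a × 7.14 g/cm³ = 9.64 g·m⁻²·a⁻¹
copper: T>10 °C ⇒ hinge -0.080·(16.0−10) = -0.4800
  sulphur-dioxide contribution → 0.8941 μm/a
  chloride contribution → 0.6795 μm/a
  total first-year rate 1.574 μm/a
  mass loss = 1.574 μm/a × 8.96 g/cm³ = 14.1 g·m⁻²·a⁻¹
Ordering by g·m⁻²·a⁻¹: copper (14.1) > zinc (9.64)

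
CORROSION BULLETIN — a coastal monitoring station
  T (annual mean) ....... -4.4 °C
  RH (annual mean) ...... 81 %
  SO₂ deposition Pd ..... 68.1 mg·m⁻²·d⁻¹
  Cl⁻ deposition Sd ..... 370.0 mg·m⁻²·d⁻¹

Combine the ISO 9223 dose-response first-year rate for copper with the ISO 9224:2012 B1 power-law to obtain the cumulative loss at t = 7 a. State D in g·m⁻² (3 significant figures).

D(7) = 34.8 g·m⁻²

copper: T≤10 °C ⇒ hinge +0.126·(-4.4−10) = -1.8144
  SO₂ term: 0.0053·68.1^0.26·exp(0.059·81-1.8144) = 0.3079
  Sd branch = 0.01025·Sd^0.27·e^(0.036·RH+0.049·T) = 0.7532 μm/a
  r_corr = 0.3079 + 0.7532 = 1.061 μm/a
Long-term exponent b (ISO 9224 Table 2, B1) = 0.667
  D(7) = 1.061 × 7^0.667 = 1.061 × 3.662 = 3.885 μm
  Mass loss = 3.885 μm × 8.96 g/cm³ = 34.81 g·m⁻²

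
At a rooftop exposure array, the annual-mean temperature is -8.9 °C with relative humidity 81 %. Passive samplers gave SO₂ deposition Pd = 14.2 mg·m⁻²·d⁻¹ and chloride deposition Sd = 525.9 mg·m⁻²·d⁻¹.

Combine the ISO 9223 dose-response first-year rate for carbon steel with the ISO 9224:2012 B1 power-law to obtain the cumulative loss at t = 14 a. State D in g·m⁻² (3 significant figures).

carbon steel: T≤10 °C ⇒ hinge +0.150·(-8.9−10) = -2.8350
  SO₂ term: 1.77·14.2^0.52·exp(0.02·81-2.8350) = 2.087
  Sd branch = 0.102·Sd^0.62·e^(0.033·RH+0.04·T) = 50.33 μm/a
  sum: 2.087 + 50.33 → r_corr = 52.42 μm/a
Long-term exponent b (ISO 9224 Table 2, B1) = 0.523
  D(14) = 52.42 × 14^0.523 = 52.42 × 3.976 = 208.4 μm
  Mass loss = 208.4 μm × 7.85 g/cm³ = 1636 g·m⁻²

D(14) = 1.64e+03 g·m⁻²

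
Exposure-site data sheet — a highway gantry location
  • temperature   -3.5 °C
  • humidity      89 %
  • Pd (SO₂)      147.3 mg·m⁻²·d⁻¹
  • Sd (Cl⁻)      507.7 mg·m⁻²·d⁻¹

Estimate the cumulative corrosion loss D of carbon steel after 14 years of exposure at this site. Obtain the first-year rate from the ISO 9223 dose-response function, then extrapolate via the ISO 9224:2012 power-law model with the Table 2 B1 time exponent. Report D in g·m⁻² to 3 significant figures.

carbon steel: temperature factor f = +0.150·(-13.5) = -2.0250
  sulphur-dioxide contribution → 18.58 μm/a
  chloride contribution → 79.58 μm/a
  total first-year rate 98.16 μm/a
Long-term exponent b (ISO 9224 Table 2, B1) = 0.523
  D(14) = 98.16 × 14^0.523 = 98.16 × 3.976 = 390.3 μm
  Mass loss = 390.3 μm × 7.85 g/cm³ = 3064 g·m⁻²

D(14) = 3.06e+03 g·m⁻²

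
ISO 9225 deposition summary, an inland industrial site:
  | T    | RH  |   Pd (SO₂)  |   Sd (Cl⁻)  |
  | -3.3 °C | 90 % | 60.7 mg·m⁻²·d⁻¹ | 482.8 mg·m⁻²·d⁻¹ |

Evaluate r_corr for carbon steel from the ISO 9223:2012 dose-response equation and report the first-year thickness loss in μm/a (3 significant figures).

r_corr = 92.7 μm/a

carbon steel: T≤10 °C ⇒ hinge +0.150·(-3.3−10) = -1.9950
  sulphur-dioxide contribution → 12.32 μm/a
  chloride contribution → 80.36 μm/a
  ⇒ r_corr(carbon steel) = 92.68 μm/a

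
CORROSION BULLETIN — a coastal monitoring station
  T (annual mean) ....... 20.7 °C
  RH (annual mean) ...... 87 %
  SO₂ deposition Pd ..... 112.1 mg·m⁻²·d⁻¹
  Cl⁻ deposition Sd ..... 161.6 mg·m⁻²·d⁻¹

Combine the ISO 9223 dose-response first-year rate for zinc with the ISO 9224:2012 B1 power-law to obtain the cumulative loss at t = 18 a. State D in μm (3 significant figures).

zinc: f(T) = -0.071·(T−10) [T>10 °C] = -0.7597
  SO₂ term: 0.0129·112.1^0.44·exp(0.046·87-0.7597) = 2.633
  Sd branch = 0.0175·Sd^0.57·e^(0.008·RH+0.085·T) = 3.7 μm/a
  sum: 2.633 + 3.7 → r_corr = 6.334 μm/a
ISO 9224: D(t) = r_corr · t^b with b = 0.813 (zinc, B1)
  D(18) = 6.334 × 18^0.813 = 6.334 × 10.48 = 66.41 μm

D(18) = 66.4 μm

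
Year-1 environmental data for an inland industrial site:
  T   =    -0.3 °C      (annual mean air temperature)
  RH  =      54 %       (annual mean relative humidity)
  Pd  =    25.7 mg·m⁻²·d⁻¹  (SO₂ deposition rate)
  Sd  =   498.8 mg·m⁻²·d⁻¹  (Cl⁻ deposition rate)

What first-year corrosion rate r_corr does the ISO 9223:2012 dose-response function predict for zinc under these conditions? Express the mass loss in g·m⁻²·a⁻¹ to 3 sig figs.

r_corr = 9.59 g·m⁻²·a⁻¹

zinc: T≤10 °C ⇒ hinge +0.038·(-0.3−10) = -0.3914
  sulphur-dioxide contribution → 0.4363 μm/a
  chloride contribution → 0.9066 μm/a
  ⇒ r_corr(zinc) = 1.343 μm/a
Convert to mass loss: 1.343 μm/a × 7.14 g/cm³ = 9.588 g·m⁻²·a⁻¹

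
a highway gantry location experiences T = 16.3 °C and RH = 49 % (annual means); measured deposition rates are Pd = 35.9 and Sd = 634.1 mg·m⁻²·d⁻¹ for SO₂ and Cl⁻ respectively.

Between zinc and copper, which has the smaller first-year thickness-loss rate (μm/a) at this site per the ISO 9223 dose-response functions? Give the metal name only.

copper

zinc: f(T) = -0.071·(T−10) [T>10 °C] = -0.4473
  SO₂ term: 0.0129·35.9^0.44·exp(0.046·49-0.4473) = 0.3797
  Cl⁻ term: 0.0175·634.1^0.57·exp(0.008·49+0.085·16.3) = 4.095
  sum: 0.3797 + 4.095 → r_corr = 4.474 μm/a
copper: f(T) = -0.080·(T−10) [T>10 °C] = -0.5040
  Pd branch = 0.0053·Pd^0.26·e^(0.059·RH+f) = 0.1463 μm/a
  Cl⁻ term: 0.01025·634.1^0.27·exp(0.036·49+0.049·16.3) = 0.7591
  r_corr = 0.1463 + 0.7591 = 0.9054 μm/a
Ordering by μm/a: zinc (4.47) > copper (0.905)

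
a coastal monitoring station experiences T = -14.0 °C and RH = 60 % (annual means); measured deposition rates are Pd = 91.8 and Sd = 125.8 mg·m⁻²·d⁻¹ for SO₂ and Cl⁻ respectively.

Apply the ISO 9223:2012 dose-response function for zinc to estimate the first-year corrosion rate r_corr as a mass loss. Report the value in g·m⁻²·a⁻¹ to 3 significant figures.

r_corr = 5.24 g·m⁻²·a⁻¹

zinc: T≤10 °C ⇒ hinge +0.038·(-14.0−10) = -0.9120
  Pd branch = 0.0129·Pd^0.44·e^(0.046·RH+f) = 0.5982 μm/a
  Cl⁻ term: 0.0175·125.8^0.57·exp(0.008·60+0.085·-14.0) = 0.1354
  r_corr = 0.5982 + 0.1354 = 0.7335 μm/a
Convert to mass loss: 0.7335 μm/a × 7.14 g/cm³ = 5.237 g·m⁻²·a⁻¹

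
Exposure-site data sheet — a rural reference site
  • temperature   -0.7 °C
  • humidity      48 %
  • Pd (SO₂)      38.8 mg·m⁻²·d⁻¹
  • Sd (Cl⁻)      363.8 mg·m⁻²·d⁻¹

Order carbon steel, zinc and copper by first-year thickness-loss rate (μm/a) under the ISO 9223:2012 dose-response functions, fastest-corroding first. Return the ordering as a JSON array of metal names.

carbon steel: temperature factor f = +0.150·(-10.7) = -1.6050
  sulphur-dioxide contribution → 6.224 μm/a
  chloride contribution → 18.71 μm/a
  total first-year rate 24.93 μm/a
zinc: f(T) = +0.038·(T−10) [T≤10 °C] = -0.4066
  sulphur-dioxide contribution → 0.3909 μm/a
  chloride contribution → 0.6977 μm/a
  ⇒ r_corr(zinc) = 1.089 μm/a
copper: f(T) = +0.126·(T−10) [T≤10 °C] = -1.3482
  sulphur-dioxide contribution → 0.0605 μm/a
  chloride contribution → 0.274 μm/a
  ⇒ r_corr(copper) = 0.3345 μm/a
Ordering by μm/a: carbon steel (24.9) > zinc (1.09) > copper (0.334)

["carbon steel", "zinc", "copper"]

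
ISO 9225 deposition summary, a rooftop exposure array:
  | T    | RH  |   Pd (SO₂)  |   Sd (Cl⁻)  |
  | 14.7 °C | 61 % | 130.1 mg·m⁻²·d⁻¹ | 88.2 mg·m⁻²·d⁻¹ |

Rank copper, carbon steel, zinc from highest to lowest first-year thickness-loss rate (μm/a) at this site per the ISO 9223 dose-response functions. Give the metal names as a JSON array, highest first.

copper: temperature factor f = -0.080·(4.7) = -0.3760
  SO₂ term: 0.0053·130.1^0.26·exp(0.059·61-0.3760) = 0.4718
  Sd branch = 0.01025·Sd^0.27·e^(0.036·RH+0.049·T) = 0.6346 μm/a
  sum: 0.4718 + 0.6346 → r_corr = 1.106 μm/a
carbon steel: f(T) = -0.054·(T−10) [T>10 °C] = -0.2538
  SO₂ term: 1.77·130.1^0.52·exp(0.02·61-0.2538) = 58.48
  Sd branch = 0.102·Sd^0.62·e^(0.033·RH+0.04·T) = 22.1 μm/a
  r_corr = 58.48 + 22.1 = 80.58 μm/a
zinc: T>10 °C ⇒ hinge -0.071·(14.7−10) = -0.3337
  SO₂ term: 0.0129·130.1^0.44·exp(0.046·61-0.3337) = 1.302
  Cl⁻ term: 0.0175·88.2^0.57·exp(0.008·61+0.085·14.7) = 1.278
  r_corr = 1.302 + 1.278 = 2.58 μm/a
Ordering by μm/a: carbon steel (80.6) > zinc (2.58) > copper (1.11)

["carbon steel", "zinc", "copper"]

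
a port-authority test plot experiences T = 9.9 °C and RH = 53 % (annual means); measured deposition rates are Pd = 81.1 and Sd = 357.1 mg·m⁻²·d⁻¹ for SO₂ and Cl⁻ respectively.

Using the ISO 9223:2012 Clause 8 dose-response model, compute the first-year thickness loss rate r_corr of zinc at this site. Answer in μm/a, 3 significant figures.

zinc: temperature factor f = +0.038·(-0.1) = -0.0038
  Pd branch = 0.0129·Pd^0.44·e^(0.046·RH+f) = 1.018 μm/a
  Sd branch = 0.0175·Sd^0.57·e^(0.008·RH+0.085·T) = 1.769 μm/a
  sum: 1.018 + 1.769 → r_corr = 2.787 μm/a

r_corr = 2.79 μm/a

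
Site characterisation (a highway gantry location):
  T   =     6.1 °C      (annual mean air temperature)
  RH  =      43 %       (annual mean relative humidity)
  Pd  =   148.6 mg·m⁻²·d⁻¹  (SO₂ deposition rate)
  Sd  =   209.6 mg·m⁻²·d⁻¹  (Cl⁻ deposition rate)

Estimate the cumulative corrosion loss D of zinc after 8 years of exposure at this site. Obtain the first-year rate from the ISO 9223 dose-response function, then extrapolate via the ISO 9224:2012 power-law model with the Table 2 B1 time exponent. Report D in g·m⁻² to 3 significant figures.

zinc: temperature factor f = +0.038·(-3.9) = -0.1482
  sulphur-dioxide contribution → 0.726 μm/a
  chloride contribution → 0.8726 μm/a
  total first-year rate 1.599 μm/a
ISO 9224: D(t) = r_corr · t^b with b = 0.813 (zinc, B1)
  D(8) = 1.599 × 8^0.813 = 1.599 × 5.423 = 8.669 μm
  Mass loss = 8.669 μm × 7.14 g/cm³ = 61.89 g·m⁻²

D(8) = 61.9 g·m⁻²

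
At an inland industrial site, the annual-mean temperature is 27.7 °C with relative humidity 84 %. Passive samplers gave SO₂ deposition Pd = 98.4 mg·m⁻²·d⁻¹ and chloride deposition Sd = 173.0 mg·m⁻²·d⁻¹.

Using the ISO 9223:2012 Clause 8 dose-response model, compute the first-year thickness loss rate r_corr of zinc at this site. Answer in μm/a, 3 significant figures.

zinc: f(T) = -0.071·(T−10) [T>10 °C] = -1.2567
  sulphur-dioxide contribution → 1.318 μm/a
  chloride contribution → 6.81 μm/a
  ⇒ r_corr(zinc) = 8.127 μm/a

r_corr = 8.13 μm/a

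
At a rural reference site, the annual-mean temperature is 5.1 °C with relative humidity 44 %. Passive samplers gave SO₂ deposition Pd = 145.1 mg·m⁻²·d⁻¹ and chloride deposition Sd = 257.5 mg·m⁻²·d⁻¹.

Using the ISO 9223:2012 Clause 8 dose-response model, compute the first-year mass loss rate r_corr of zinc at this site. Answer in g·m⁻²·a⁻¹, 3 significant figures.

zinc: temperature factor f = +0.038·(-4.9) = -0.1862
  Pd branch = 0.0129·Pd^0.44·e^(0.046·RH+f) = 0.7242 μm/a
  Sd branch = 0.0175·Sd^0.57·e^(0.008·RH+0.085·T) = 0.9085 μm/a
  sum: 0.7242 + 0.9085 → r_corr = 1.633 μm/a
Convert to mass loss: 1.633 μm/a × 7.14 g/cm³ = 11.66 g·m⁻²·a⁻¹

r_corr = 11.7 g·m⁻²·a⁻¹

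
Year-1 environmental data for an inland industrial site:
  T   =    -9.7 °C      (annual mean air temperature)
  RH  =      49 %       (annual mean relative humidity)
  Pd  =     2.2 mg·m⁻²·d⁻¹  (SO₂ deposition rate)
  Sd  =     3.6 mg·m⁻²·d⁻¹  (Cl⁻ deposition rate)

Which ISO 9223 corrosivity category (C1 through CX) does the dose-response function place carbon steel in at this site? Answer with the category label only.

carbon steel: T≤10 °C ⇒ hinge +0.150·(-9.7−10) = -2.9550
  Pd branch = 1.77·Pd^0.52·e^(0.02·RH+f) = 0.3701 μm/a
  Sd branch = 0.102·Sd^0.62·e^(0.033·RH+0.04·T) = 0.7714 μm/a
  sum: 0.3701 + 0.7714 → r_corr = 1.141 μm/a
ISO 9223 Table 2 (carbon steel): 0 < 1.14 ≤ 1.3 μm/a ⇒ C1

C1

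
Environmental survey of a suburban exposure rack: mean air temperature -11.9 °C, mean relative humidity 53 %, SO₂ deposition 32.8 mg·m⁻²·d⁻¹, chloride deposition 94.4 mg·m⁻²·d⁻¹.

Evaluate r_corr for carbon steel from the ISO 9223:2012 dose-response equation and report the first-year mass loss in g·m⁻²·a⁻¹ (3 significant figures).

r_corr = 57.2 g·m⁻²·a⁻¹

carbon steel: T≤10 °C ⇒ hinge +0.150·(-11.9−10) = -3.2850
  Pd branch = 1.77·Pd^0.52·e^(0.02·RH+f) = 1.175 μm/a
  Cl⁻ term: 0.102·94.4^0.62·exp(0.033·53+0.04·-11.9) = 6.109
  r_corr = 1.175 + 6.109 = 7.283 μm/a
Convert to mass loss: 7.283 μm/a × 7.85 g/cm³ = 57.17 g·m⁻²·a⁻¹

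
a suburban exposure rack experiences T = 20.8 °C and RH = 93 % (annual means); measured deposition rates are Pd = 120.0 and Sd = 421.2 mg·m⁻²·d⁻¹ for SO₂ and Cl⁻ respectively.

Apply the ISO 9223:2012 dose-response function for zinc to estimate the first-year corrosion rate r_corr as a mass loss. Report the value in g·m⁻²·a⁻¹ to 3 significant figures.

zinc: temperature factor f = -0.071·(10.8) = -0.7668
  Pd branch = 0.0129·Pd^0.44·e^(0.046·RH+f) = 3.551 μm/a
  Sd branch = 0.0175·Sd^0.57·e^(0.008·RH+0.085·T) = 6.76 μm/a
  r_corr = 3.551 + 6.76 = 10.31 μm/a
Convert to mass loss: 10.31 μm/a × 7.14 g/cm³ = 73.62 g·m⁻²·a⁻¹

r_corr = 73.6 g·m⁻²·a⁻¹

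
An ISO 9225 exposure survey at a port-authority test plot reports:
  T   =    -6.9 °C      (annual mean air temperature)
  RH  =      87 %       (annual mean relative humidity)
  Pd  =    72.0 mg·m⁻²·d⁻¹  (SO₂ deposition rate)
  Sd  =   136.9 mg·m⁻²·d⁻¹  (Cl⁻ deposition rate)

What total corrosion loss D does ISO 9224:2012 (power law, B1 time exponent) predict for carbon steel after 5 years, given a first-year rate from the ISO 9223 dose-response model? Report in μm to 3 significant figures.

carbon steel: temperature factor f = +0.150·(-16.9) = -2.5350
  SO₂ term: 1.77·72.0^0.52·exp(0.02·87-2.5350) = 7.388
  Sd branch = 0.102·Sd^0.62·e^(0.033·RH+0.04·T) = 28.85 μm/a
  r_corr = 7.388 + 28.85 = 36.24 μm/a
ISO 9224: D(t) = r_corr · t^b with b = 0.523 (carbon steel, B1)
  D(5) = 36.24 × 5^0.523 = 36.24 × 2.32 = 84.09 μm

D(5) = 84.1 μm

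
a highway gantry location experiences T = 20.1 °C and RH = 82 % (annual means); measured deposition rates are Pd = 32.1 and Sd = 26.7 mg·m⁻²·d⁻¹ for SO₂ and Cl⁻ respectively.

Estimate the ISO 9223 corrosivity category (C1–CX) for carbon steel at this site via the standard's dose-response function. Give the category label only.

C4

carbon steel: T>10 °C ⇒ hinge -0.054·(20.1−10) = -0.5454
  Pd branch = 1.77·Pd^0.52·e^(0.02·RH+f) = 32.12 μm/a
  Cl⁻ term: 0.102·26.7^0.62·exp(0.033·82+0.04·20.1) = 26.15
  sum: 32.12 + 26.15 → r_corr = 58.26 μm/a
ISO 9223 Table 2 (carbon steel): 50 < 58.3 ≤ 80 μm/a ⇒ C4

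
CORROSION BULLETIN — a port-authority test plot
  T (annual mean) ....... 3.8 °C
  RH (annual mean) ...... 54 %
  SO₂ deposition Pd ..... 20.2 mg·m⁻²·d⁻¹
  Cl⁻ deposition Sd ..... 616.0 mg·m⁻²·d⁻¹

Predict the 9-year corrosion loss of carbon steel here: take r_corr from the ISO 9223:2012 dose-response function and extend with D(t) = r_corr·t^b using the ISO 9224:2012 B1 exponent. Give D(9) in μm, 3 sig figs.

carbon steel: T≤10 °C ⇒ hinge +0.150·(3.8−10) = -0.9300
  sulphur-dioxide contribution → 9.815 μm/a
  chloride contribution → 37.85 μm/a
  total first-year rate 47.67 μm/a
Long-term exponent b (ISO 9224 Table 2, B1) = 0.523
  D(9) = 47.67 × 9^0.523 = 47.67 × 3.156 = 150.4 μm

D(9) = 150 μm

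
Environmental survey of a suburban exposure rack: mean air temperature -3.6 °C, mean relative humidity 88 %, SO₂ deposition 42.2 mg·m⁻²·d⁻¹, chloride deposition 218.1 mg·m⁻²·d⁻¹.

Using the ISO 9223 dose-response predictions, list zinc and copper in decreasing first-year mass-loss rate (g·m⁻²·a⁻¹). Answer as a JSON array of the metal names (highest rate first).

zinc: temperature factor f = +0.038·(-13.6) = -0.5168
  Pd branch = 0.0129·Pd^0.44·e^(0.046·RH+f) = 2.287 μm/a
  Cl⁻ term: 0.0175·218.1^0.57·exp(0.008·88+0.085·-3.6) = 0.5609
  sum: 2.287 + 0.5609 → r_corr = 2.848 μm/a
  mass loss = 2.848 μm/a × 7.14 g/cm³ = 20.34 g·m⁻²·a⁻¹
copper: temperature factor f = +0.126·(-13.6) = -1.7136
  Pd branch = 0.0053·Pd^0.26·e^(0.059·RH+f) = 0.4545 μm/a
  Sd branch = 0.01025·Sd^0.27·e^(0.036·RH+0.049·T) = 0.8738 μm/a
  r_corr = 0.4545 + 0.8738 = 1.328 μm/a
  mass loss = 1.328 μm/a × 8.96 g/cm³ = 11.9 g·m⁻²·a⁻¹
Ordering by g·m⁻²·a⁻¹: zinc (20.3) > copper (11.9)

["zinc", "copper"]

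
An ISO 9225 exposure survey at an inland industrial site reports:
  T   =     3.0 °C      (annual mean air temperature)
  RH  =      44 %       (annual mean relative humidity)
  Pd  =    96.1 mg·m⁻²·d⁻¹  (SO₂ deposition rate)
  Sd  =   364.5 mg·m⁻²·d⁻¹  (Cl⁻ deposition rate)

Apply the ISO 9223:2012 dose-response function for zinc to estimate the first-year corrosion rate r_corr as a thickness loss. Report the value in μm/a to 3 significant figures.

zinc: T≤10 °C ⇒ hinge +0.038·(3.0−10) = -0.2660
  sulphur-dioxide contribution → 0.5578 μm/a
  chloride contribution → 0.9265 μm/a
  ⇒ r_corr(zinc) = 1.484 μm/a

r_corr = 1.48 μm/a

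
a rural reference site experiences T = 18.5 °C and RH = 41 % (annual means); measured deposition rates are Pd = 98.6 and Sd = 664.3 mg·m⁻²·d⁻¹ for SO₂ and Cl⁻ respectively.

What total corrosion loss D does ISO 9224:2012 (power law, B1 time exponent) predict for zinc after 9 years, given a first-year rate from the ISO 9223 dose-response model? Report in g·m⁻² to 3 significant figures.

zinc: f(T) = -0.071·(T−10) [T>10 °C] = -0.6035
  Pd branch = 0.0129·Pd^0.44·e^(0.046·RH+f) = 0.3507 μm/a
  Cl⁻ term: 0.0175·664.3^0.57·exp(0.008·41+0.085·18.5) = 4.755
  r_corr = 0.3507 + 4.755 = 5.106 μm/a
Long-term exponent b (ISO 9224 Table 2, B1) = 0.813
  D(9) = 5.106 × 9^0.813 = 5.106 × 5.968 = 30.47 μm
  Mass loss = 30.47 μm × 7.14 g/cm³ = 217.6 g·m⁻²

D(9) = 218 g·m⁻²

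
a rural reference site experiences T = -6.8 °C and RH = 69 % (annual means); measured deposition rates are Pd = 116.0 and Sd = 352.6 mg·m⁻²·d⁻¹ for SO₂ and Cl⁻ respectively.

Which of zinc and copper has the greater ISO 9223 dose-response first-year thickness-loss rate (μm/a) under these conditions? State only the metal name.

zinc: T≤10 °C ⇒ hinge +0.038·(-6.8−10) = -0.6384
  sulphur-dioxide contribution → 1.319 μm/a
  chloride contribution → 0.4827 μm/a
  ⇒ r_corr(zinc) = 1.801 μm/a
copper: T≤10 °C ⇒ hinge +0.126·(-6.8−10) = -2.1168
  sulphur-dioxide contribution → 0.1287 μm/a
  chloride contribution → 0.4291 μm/a
  ⇒ r_corr(copper) = 0.5579 μm/a
Ordering by μm/a: zinc (1.8) > copper (0.558)

zinc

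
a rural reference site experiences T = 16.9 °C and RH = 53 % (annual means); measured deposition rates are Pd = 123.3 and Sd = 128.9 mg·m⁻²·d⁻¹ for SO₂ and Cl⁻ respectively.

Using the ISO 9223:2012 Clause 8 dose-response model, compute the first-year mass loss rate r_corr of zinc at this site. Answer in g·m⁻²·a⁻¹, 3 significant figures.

r_corr = 18.2 g·m⁻²·a⁻¹

zinc: f(T) = -0.071·(T−10) [T>10 °C] = -0.4899
  Pd branch = 0.0129·Pd^0.44·e^(0.046·RH+f) = 0.7528 μm/a
  Cl⁻ term: 0.0175·128.9^0.57·exp(0.008·53+0.085·16.9) = 1.794
  sum: 0.7528 + 1.794 → r_corr = 2.547 μm/a
Convert to mass loss: 2.547 μm/a × 7.14 g/cm³ = 18.19 g·m⁻²·a⁻¹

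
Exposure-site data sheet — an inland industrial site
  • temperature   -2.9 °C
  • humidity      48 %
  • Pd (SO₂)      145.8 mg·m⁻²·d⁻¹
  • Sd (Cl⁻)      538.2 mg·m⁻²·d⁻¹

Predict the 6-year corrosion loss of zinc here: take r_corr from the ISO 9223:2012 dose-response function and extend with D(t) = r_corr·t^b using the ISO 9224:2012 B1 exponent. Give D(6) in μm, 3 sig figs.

D(6) = 5.87 μm

zinc: temperature factor f = +0.038·(-12.9) = -0.4902
  Pd branch = 0.0129·Pd^0.44·e^(0.046·RH+f) = 0.6437 μm/a
  Cl⁻ term: 0.0175·538.2^0.57·exp(0.008·48+0.085·-2.9) = 0.7234
  r_corr = 0.6437 + 0.7234 = 1.367 μm/a
Power-law: D(6) = r_corr · 6^0.813
  D(6) = 1.367 × 6^0.813 = 1.367 × 4.292 = 5.867 μm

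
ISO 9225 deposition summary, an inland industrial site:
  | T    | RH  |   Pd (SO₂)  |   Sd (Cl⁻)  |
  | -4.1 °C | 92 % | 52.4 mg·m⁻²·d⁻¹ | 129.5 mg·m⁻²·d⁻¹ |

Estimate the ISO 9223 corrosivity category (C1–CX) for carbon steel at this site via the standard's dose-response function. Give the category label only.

carbon steel: T≤10 °C ⇒ hinge +0.150·(-4.1−10) = -2.1150
  Pd branch = 1.77·Pd^0.52·e^(0.02·RH+f) = 10.53 μm/a
  Cl⁻ term: 0.102·129.5^0.62·exp(0.033·92+0.04·-4.1) = 36.77
  sum: 10.53 + 36.77 → r_corr = 47.3 μm/a
ISO 9223 Table 2 (carbon steel): 25 < 47.3 ≤ 50 μm/a ⇒ C3

C3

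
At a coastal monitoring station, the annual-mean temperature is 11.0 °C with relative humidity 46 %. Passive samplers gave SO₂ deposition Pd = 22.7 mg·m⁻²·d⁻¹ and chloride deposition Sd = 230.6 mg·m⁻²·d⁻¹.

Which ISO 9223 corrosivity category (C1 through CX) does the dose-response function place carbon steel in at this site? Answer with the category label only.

carbon steel: temperature factor f = -0.054·(1.0) = -0.0540
  Pd branch = 1.77·Pd^0.52·e^(0.02·RH+f) = 21.34 μm/a
  Cl⁻ term: 0.102·230.6^0.62·exp(0.033·46+0.04·11.0) = 21.08
  sum: 21.34 + 21.08 → r_corr = 42.42 μm/a
ISO 9223 Table 2 (carbon steel): 25 < 42.4 ≤ 50 μm/a ⇒ C3

C3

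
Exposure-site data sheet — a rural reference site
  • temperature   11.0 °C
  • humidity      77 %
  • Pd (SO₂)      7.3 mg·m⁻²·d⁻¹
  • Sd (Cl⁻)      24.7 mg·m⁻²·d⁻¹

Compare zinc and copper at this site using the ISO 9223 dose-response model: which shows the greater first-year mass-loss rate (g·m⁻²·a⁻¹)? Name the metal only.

copper

zinc: temperature factor f = -0.071·(1.0) = -0.0710
  Pd branch = 0.0129·Pd^0.44·e^(0.046·RH+f) = 0.9951 μm/a
  Cl⁻ term: 0.0175·24.7^0.57·exp(0.008·77+0.085·11.0) = 0.5134
  sum: 0.9951 + 0.5134 → r_corr = 1.509 μm/a
  mass loss = 1.509 μm/a × 7.14 g/cm³ = 10.77 g·m⁻²·a⁻¹
copper: T>10 °C ⇒ hinge -0.080·(11.0−10) = -0.0800
  SO₂ term: 0.0053·7.3^0.26·exp(0.059·77-0.0800) = 0.7709
  Sd branch = 0.01025·Sd^0.27·e^(0.036·RH+0.049·T) = 0.6679 μm/a
  r_corr = 0.7709 + 0.6679 = 1.439 μm/a
  mass loss = 1.439 μm/a × 8.96 g/cm³ = 12.89 g·m⁻²·a⁻¹
Ordering by g·m⁻²·a⁻¹: copper (12.9) > zinc (10.8)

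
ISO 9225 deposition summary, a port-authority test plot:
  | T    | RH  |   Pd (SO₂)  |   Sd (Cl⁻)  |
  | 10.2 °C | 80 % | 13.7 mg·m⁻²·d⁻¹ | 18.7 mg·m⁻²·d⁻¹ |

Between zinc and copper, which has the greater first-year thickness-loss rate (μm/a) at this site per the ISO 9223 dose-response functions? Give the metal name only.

zinc

zinc: T>10 °C ⇒ hinge -0.071·(10.2−10) = -0.0142
  sulphur-dioxide contribution → 1.595 μm/a
  chloride contribution → 0.4192 μm/a
  total first-year rate 2.014 μm/a
copper: f(T) = -0.080·(T−10) [T>10 °C] = -0.0160
  sulphur-dioxide contribution → 1.155 μm/a
  chloride contribution → 0.6637 μm/a
  ⇒ r_corr(copper) = 1.819 μm/a
Ordering by μm/a: zinc (2.01) > copper (1.82)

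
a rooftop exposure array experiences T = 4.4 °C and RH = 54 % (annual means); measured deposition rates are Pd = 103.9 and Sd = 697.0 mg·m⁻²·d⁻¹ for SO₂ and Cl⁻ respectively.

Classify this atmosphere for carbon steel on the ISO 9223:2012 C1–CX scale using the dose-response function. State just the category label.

C4

carbon steel: T≤10 °C ⇒ hinge +0.150·(4.4−10) = -0.8400
  SO₂ term: 1.77·103.9^0.52·exp(0.02·54-0.8400) = 25.17
  Sd branch = 0.102·Sd^0.62·e^(0.033·RH+0.04·T) = 41.86 μm/a
  sum: 25.17 + 41.86 → r_corr = 67.02 μm/a
Category bounds: 50…80 μm/a bracket r_corr ⇒ C4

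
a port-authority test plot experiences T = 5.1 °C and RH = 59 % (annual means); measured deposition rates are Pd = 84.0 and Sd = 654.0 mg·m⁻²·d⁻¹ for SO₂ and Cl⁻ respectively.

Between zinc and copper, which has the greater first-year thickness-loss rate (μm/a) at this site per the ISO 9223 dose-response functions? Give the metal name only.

zinc: temperature factor f = +0.038·(-4.9) = -0.1862
  sulphur-dioxide contribution → 1.135 μm/a
  chloride contribution → 1.742 μm/a
  total first-year rate 2.878 μm/a
copper: T≤10 °C ⇒ hinge +0.126·(5.1−10) = -0.6174
  sulphur-dioxide contribution → 0.2939 μm/a
  chloride contribution → 0.6337 μm/a
  ⇒ r_corr(copper) = 0.9276 μm/a
Ordering by μm/a: zinc (2.88) > copper (0.928)

zinc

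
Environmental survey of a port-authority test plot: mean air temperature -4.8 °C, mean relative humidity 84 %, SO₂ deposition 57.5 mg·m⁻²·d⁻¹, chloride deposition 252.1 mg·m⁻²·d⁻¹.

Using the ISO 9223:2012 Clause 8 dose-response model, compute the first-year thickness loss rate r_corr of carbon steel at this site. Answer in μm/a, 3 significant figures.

r_corr = 50.0 μm/a

carbon steel: f(T) = +0.150·(T−10) [T≤10 °C] = -2.2200
  Pd branch = 1.77·Pd^0.52·e^(0.02·RH+f) = 8.482 μm/a
  Sd branch = 0.102·Sd^0.62·e^(0.033·RH+0.04·T) = 41.5 μm/a
  r_corr = 8.482 + 41.5 = 49.98 μm/a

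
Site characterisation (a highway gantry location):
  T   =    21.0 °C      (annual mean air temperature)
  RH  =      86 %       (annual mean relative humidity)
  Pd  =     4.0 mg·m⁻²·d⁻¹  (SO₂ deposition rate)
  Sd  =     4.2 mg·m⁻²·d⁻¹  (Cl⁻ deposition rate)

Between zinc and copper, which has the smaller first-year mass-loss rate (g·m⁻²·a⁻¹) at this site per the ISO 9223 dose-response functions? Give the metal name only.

zinc

zinc: temperature factor f = -0.071·(11.0) = -0.7810
  Pd branch = 0.0129·Pd^0.44·e^(0.046·RH+f) = 0.568 μm/a
  Sd branch = 0.0175·Sd^0.57·e^(0.008·RH+0.085·T) = 0.4702 μm/a
  r_corr = 0.568 + 0.4702 = 1.038 μm/a
  mass loss = 1.038 μm/a × 7.14 g/cm³ = 7.413 g·m⁻²·a⁻¹
copper: temperature factor f = -0.080·(11.0) = -0.8800
  SO₂ term: 0.0053·4.0^0.26·exp(0.059·86-0.8800) = 0.5038
  Cl⁻ term: 0.01025·4.2^0.27·exp(0.036·86+0.049·21.0) = 0.9343
  sum: 0.5038 + 0.9343 → r_corr = 1.438 μm/a
  mass loss = 1.438 μm/a × 8.96 g/cm³ = 12.88 g·m⁻²·a⁻¹
Ordering by g·m⁻²·a⁻¹: copper (12.9) > zinc (7.41)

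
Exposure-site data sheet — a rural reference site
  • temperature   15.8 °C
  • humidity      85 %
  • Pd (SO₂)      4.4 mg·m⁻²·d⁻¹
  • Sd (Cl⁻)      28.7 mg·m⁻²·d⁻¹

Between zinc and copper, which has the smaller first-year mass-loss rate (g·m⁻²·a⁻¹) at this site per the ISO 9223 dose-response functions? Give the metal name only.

zinc: f(T) = -0.071·(T−10) [T>10 °C] = -0.4118
  Pd branch = 0.0129·Pd^0.44·e^(0.046·RH+f) = 0.8184 μm/a
  Cl⁻ term: 0.0175·28.7^0.57·exp(0.008·85+0.085·15.8) = 0.8966
  r_corr = 0.8184 + 0.8966 = 1.715 μm/a
  mass loss = 1.715 μm/a × 7.14 g/cm³ = 12.25 g·m⁻²·a⁻¹
copper: f(T) = -0.080·(T−10) [T>10 °C] = -0.4640
  SO₂ term: 0.0053·4.4^0.26·exp(0.059·85-0.4640) = 0.738
  Sd branch = 0.01025·Sd^0.27·e^(0.036·RH+0.049·T) = 1.174 μm/a
  sum: 0.738 + 1.174 → r_corr = 1.912 μm/a
  mass loss = 1.912 μm/a × 8.96 g/cm³ = 17.13 g·m⁻²·a⁻¹
Ordering by g·m⁻²·a⁻¹: copper (17.1) > zinc (12.2)

zinc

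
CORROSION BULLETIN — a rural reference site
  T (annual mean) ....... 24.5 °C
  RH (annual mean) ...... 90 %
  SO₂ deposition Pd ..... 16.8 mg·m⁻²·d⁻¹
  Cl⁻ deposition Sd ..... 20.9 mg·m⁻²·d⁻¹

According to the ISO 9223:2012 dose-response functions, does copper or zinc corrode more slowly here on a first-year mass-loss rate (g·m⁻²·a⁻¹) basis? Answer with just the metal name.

copper: temperature factor f = -0.080·(14.5) = -1.1600
  Pd branch = 0.0053·Pd^0.26·e^(0.059·RH+f) = 0.7001 μm/a
  Cl⁻ term: 0.01025·20.9^0.27·exp(0.036·90+0.049·24.5) = 1.975
  sum: 0.7001 + 1.975 → r_corr = 2.675 μm/a
  mass loss = 2.675 μm/a × 8.96 g/cm³ = 23.97 g·m⁻²·a⁻¹
zinc: temperature factor f = -0.071·(14.5) = -1.0295
  SO₂ term: 0.0129·16.8^0.44·exp(0.046·90-1.0295) = 1.001
  Sd branch = 0.0175·Sd^0.57·e^(0.008·RH+0.085·T) = 1.632 μm/a
  r_corr = 1.001 + 1.632 = 2.633 μm/a
  mass loss = 2.633 μm/a × 7.14 g/cm³ = 18.8 g·m⁻²·a⁻¹
Ordering by g·m⁻²·a⁻¹: copper (24) > zinc (18.8)

zinc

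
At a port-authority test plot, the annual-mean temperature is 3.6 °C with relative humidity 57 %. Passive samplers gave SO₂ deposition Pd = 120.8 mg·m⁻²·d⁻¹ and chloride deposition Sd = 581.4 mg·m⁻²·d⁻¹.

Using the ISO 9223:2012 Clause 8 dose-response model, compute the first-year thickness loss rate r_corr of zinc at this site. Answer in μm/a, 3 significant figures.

r_corr = 2.56 μm/a

zinc: temperature factor f = +0.038·(-6.4) = -0.2432
  Pd branch = 0.0129·Pd^0.44·e^(0.046·RH+f) = 1.148 μm/a
  Cl⁻ term: 0.0175·581.4^0.57·exp(0.008·57+0.085·3.6) = 1.412
  r_corr = 1.148 + 1.412 = 2.559 μm/a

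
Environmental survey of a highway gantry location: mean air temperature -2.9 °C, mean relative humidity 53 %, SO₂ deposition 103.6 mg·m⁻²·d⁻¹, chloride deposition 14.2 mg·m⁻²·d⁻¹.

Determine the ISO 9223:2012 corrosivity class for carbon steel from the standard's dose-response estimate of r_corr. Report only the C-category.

C2

carbon steel: T≤10 °C ⇒ hinge +0.150·(-2.9−10) = -1.9350
  sulphur-dioxide contribution → 8.24 μm/a
  chloride contribution → 2.705 μm/a
  total first-year rate 10.95 μm/a
ISO 9223 Table 2 (carbon steel): 1.3 < 10.9 ≤ 25 μm/a ⇒ C2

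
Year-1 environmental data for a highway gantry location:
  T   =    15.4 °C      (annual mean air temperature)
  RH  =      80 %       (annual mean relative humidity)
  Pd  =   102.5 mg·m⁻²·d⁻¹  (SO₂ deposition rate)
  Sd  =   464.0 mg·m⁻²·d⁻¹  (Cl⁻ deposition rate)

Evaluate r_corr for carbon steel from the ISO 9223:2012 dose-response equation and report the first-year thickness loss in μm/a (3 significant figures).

carbon steel: T>10 °C ⇒ hinge -0.054·(15.4−10) = -0.2916
  SO₂ term: 1.77·102.5^0.52·exp(0.02·80-0.2916) = 72.74
  Cl⁻ term: 0.102·464.0^0.62·exp(0.033·80+0.04·15.4) = 119.1
  r_corr = 72.74 + 119.1 = 191.8 μm/a

r_corr = 192 μm/a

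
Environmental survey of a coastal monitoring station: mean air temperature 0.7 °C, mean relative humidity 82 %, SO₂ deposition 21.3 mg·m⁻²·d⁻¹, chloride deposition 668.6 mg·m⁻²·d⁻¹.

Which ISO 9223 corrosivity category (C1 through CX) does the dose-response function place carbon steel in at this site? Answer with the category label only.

carbon steel: temperature factor f = +0.150·(-9.3) = -1.3950
  SO₂ term: 1.77·21.3^0.52·exp(0.02·82-1.3950) = 11.1
  Cl⁻ term: 0.102·668.6^0.62·exp(0.033·82+0.04·0.7) = 88.63
  sum: 11.1 + 88.63 → r_corr = 99.72 μm/a
99.7 μm/a falls in (80, 200] for carbon steel → category C5

C5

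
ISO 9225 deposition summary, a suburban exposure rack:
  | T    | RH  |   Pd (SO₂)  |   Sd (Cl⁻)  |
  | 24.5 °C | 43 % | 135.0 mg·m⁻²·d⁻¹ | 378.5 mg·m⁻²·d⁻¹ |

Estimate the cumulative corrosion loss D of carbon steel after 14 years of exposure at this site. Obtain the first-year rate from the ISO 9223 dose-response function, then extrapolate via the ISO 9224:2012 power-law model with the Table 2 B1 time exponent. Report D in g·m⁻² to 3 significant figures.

carbon steel: T>10 °C ⇒ hinge -0.054·(24.5−10) = -0.7830
  sulphur-dioxide contribution → 24.5 μm/a
  chloride contribution → 44.55 μm/a
  ⇒ r_corr(carbon steel) = 69.05 μm/a
Long-term exponent b (ISO 9224 Table 2, B1) = 0.523
  D(14) = 69.05 × 14^0.523 = 69.05 × 3.976 = 274.5 μm
  Mass loss = 274.5 μm × 7.85 g/cm³ = 2155 g·m⁻²

D(14) = 2.16e+03 g·m⁻²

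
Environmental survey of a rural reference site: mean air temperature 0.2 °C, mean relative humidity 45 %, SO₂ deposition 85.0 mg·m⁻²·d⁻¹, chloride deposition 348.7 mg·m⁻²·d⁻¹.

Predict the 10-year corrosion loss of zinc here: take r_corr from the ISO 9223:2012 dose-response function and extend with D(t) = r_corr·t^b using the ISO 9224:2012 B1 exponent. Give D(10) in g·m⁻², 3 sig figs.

zinc: temperature factor f = +0.038·(-9.8) = -0.3724
  sulphur-dioxide contribution → 0.4975 μm/a
  chloride contribution → 0.7177 μm/a
  total first-year rate 1.215 μm/a
ISO 9224: D(t) = r_corr · t^b with b = 0.813 (zinc, B1)
  D(10) = 1.215 × 10^0.813 = 1.215 × 6.501 = 7.901 μm
  Mass loss = 7.901 μm × 7.14 g/cm³ = 56.41 g·m⁻²

D(10) = 56.4 g·m⁻²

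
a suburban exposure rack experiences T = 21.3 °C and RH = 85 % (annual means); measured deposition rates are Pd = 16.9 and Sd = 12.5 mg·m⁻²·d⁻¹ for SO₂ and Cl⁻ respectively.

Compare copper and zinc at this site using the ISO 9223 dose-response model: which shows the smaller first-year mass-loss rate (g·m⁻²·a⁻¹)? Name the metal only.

copper: temperature factor f = -0.080·(11.3) = -0.9040
  SO₂ term: 0.0053·16.9^0.26·exp(0.059·85-0.9040) = 0.6744
  Cl⁻ term: 0.01025·12.5^0.27·exp(0.036·85+0.049·21.3) = 1.228
  sum: 0.6744 + 1.228 → r_corr = 1.902 μm/a
  mass loss = 1.902 μm/a × 8.96 g/cm³ = 17.04 g·m⁻²·a⁻¹
zinc: T>10 °C ⇒ hinge -0.071·(21.3−10) = -0.8023
  SO₂ term: 0.0129·16.9^0.44·exp(0.046·85-0.8023) = 1.001
  Cl⁻ term: 0.0175·12.5^0.57·exp(0.008·85+0.085·21.3) = 0.891
  sum: 1.001 + 0.891 → r_corr = 1.892 μm/a
  mass loss = 1.892 μm/a × 7.14 g/cm³ = 13.51 g·m⁻²·a⁻¹
Ordering by g·m⁻²·a⁻¹: copper (17) > zinc (13.5)

zinc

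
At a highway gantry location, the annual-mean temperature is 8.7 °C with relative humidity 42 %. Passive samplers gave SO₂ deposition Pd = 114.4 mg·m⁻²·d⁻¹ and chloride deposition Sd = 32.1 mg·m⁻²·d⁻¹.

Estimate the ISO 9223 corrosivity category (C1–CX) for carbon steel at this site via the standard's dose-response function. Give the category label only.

C3

carbon steel: temperature factor f = +0.150·(-1.3) = -0.1950
  Pd branch = 1.77·Pd^0.52·e^(0.02·RH+f) = 39.67 μm/a
  Sd branch = 0.102·Sd^0.62·e^(0.033·RH+0.04·T) = 4.962 μm/a
  sum: 39.67 + 4.962 → r_corr = 44.63 μm/a
44.6 μm/a falls in (25, 50] for carbon steel → category C3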